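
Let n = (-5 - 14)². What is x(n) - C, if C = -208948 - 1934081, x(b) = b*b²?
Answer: 49188910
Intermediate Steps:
n = 361 (n = (-19)² = 361)
x(b) = b³
C = -2143029
x(n) - C = 361³ - 1*(-2143029) = 47045881 + 2143029 = 49188910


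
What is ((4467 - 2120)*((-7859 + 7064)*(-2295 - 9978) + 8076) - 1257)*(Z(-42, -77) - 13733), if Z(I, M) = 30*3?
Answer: -312680018649180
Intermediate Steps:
Z(I, M) = 90
((4467 - 2120)*((-7859 + 7064)*(-2295 - 9978) + 8076) - 1257)*(Z(-42, -77) - 13733) = ((4467 - 2120)*((-7859 + 7064)*(-2295 - 9978) + 8076) - 1257)*(90 - 13733) = (2347*(-795*(-12273) + 8076) - 1257)*(-13643) = (2347*(9757035 + 8076) - 1257)*(-13643) = (2347*9765111 - 1257)*(-13643) = (22918715517 - 1257)*(-13643) = 22918714260*(-13643) = -312680018649180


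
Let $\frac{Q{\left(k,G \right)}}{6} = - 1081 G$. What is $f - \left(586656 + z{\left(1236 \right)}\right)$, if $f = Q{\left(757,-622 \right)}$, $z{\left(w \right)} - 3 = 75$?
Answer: $3447558$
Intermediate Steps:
$z{\left(w \right)} = 78$ ($z{\left(w \right)} = 3 + 75 = 78$)
$Q{\left(k,G \right)} = - 6486 G$ ($Q{\left(k,G \right)} = 6 \left(- 1081 G\right) = - 6486 G$)
$f = 4034292$ ($f = \left(-6486\right) \left(-622\right) = 4034292$)
$f - \left(586656 + z{\left(1236 \right)}\right) = 4034292 - \left(586656 + 78\right) = 4034292 - 586734 = 3447558$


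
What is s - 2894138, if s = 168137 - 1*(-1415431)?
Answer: -1310570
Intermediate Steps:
s = 1583568 (s = 168137 + 1415431 = 1583568)
s - 2894138 = 1583568 - 2894138 = -1310570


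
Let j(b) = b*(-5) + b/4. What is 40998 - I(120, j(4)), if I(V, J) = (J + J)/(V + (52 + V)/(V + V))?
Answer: 296950794/7243 ≈ 40998.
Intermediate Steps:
j(b) = -19*b/4 (j(b) = -5*b + b*(¼) = -5*b + b/4 = -19*b/4)
I(V, J) = 2*J/(V + (52 + V)/(2*V)) (I(V, J) = (2*J)/(V + (52 + V)/((2*V))) = (2*J)/(V + (52 + V)*(1/(2*V))) = (2*J)/(V + (52 + V)/(2*V)) = 2*J/(V + (52 + V)/(2*V)))
40998 - I(120, j(4)) = 40998 - 4*(-19/4*4)*120/(52 + 120 + 2*120²) = 40998 - 4*(-19)*120/(52 + 120 + 2*14400) = 40998 - 4*(-19)*120/(52 + 120 + 28800) = 40998 - 4*(-19)*120/28972 = 40998 - 1*(-2280/7243) = 40998 + 2280/7243 = 296950794/7243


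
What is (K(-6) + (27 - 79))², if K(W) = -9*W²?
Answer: 141376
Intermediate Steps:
(K(-6) + (27 - 79))² = (-9*(-6)² + (27 - 79))² = (-9*36 - 52)² = (-324 - 52)² = (-376)² = 141376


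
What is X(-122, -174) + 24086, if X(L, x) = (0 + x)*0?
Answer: 24086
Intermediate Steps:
X(L, x) = 0 (X(L, x) = x*0 = 0)
X(-122, -174) + 24086 = 0 + 24086 = 24086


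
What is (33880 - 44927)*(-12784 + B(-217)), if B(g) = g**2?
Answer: -378967335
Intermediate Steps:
(33880 - 44927)*(-12784 + B(-217)) = (33880 - 44927)*(-12784 + (-217)**2) = -11047*(-12784 + 47089) = -11047*34305 = -378967335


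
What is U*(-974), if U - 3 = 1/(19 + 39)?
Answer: -85225/29 ≈ -2938.8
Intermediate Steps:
U = 175/58 (U = 3 + 1/(19 + 39) = 3 + 1/58 = 175/58 ≈ 3.0172)
U*(-974) = (175/58)*(-974) = -85225/29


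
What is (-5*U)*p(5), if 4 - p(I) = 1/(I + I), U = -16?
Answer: 312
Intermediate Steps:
p(I) = 4 - 1/(2*I) (p(I) = 4 - 1/(I + I) = 4 - 1/(2*I))
(-5*U)*p(5) = (-5*(-16))*(4 - 1/2/5) = 80*(4 - 1/2*1/5) = 80*(4 - 1/10) = 80*(39/10) = 312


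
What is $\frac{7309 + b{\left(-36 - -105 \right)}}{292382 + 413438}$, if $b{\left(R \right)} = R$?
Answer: $\frac{3689}{352910} \approx 0.010453$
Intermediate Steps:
$\frac{7309 + b{\left(-36 - -105 \right)}}{292382 + 413438} = \frac{7309 - -69}{292382 + 413438} = \frac{7309 + \left(-36 + 105\right)}{705820} = \left(7309 + 69\right) \frac{1}{705820} = 7378 \cdot \frac{1}{705820} = \frac{3689}{352910}$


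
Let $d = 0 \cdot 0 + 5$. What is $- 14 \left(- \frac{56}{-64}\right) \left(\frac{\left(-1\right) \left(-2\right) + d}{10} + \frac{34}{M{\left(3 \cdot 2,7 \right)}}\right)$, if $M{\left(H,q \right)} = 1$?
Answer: $- \frac{17003}{40} \approx -425.08$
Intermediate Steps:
$d = 5$ ($d = 0 + 5 = 5$)
$- 14 \left(- \frac{56}{-64}\right) \left(\frac{\left(-1\right) \left(-2\right) + d}{10} + \frac{34}{M{\left(3 \cdot 2,7 \right)}}\right) = - 14 \left(- \frac{56}{-64}\right) \left(\frac{\left(-1\right) \left(-2\right) + 5}{10} + \frac{34}{1}\right) = - 14 \left(\left(-56\right) \left(- \frac{1}{64}\right)\right) \left(\left(2 + 5\right) \frac{1}{10} + 34 \cdot 1\right) = \left(-14\right) \frac{7}{8} \left(7 \cdot \frac{1}{10} + 34\right) = - \frac{49 \left(\frac{7}{10} + 34\right)}{4} = \left(- \frac{49}{4}\right) \frac{347}{10} = - \frac{17003}{40}$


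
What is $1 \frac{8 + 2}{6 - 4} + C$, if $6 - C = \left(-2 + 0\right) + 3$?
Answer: $10$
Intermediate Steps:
$C = 5$ ($C = 6 - \left(\left(-2 + 0\right) + 3\right) = 6 - \left(-2 + 3\right) = 6 - 1 = 5$)
$1 \frac{8 + 2}{6 - 4} + C = 1 \frac{8 + 2}{6 - 4} + 5 = 1 \cdot \frac{10}{2} + 5 = 1 \cdot 10 \cdot \frac{1}{2} + 5 = 1 \cdot 5 + 5 = 5 + 5 = 10$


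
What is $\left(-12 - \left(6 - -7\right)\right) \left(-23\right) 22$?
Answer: $12650$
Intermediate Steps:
$\left(-12 - \left(6 - -7\right)\right) \left(-23\right) 22 = \left(-12 - \left(6 + 7\right)\right) \left(-23\right) 22 = \left(-12 - 13\right) \left(-23\right) 22 = \left(-25\right) \left(-23\right) 22 = 575 \cdot 22 = 12650$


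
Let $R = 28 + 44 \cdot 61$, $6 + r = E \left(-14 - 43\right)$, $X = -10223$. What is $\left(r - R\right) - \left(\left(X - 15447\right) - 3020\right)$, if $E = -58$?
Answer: $29278$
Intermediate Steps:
$r = 3300$ ($r = -6 - 58 \left(-14 - 43\right) = -6 - -3306 = -6 + 3306 = 3300$)
$R = 2712$ ($R = 28 + 2684 = 2712$)
$\left(r - R\right) - \left(\left(X - 15447\right) - 3020\right) = \left(3300 - 2712\right) - \left(\left(-10223 - 15447\right) - 3020\right) = \left(3300 - 2712\right) - \left(-25670 - 3020\right) = 588 - -28690 = 588 + 28690 = 29278$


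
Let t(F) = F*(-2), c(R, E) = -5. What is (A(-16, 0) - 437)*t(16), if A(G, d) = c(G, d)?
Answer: 14144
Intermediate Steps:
t(F) = -2*F
A(G, d) = -5
(A(-16, 0) - 437)*t(16) = (-5 - 437)*(-2*16) = -442*(-32) = 14144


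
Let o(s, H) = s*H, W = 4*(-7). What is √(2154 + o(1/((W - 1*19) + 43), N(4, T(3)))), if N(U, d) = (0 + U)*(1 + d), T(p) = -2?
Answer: √2155 ≈ 46.422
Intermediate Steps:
W = -28
N(U, d) = U*(1 + d)
o(s, H) = H*s
√(2154 + o(1/((W - 1*19) + 43), N(4, T(3)))) = √(2154 + (4*(1 - 2))/((-28 - 1*19) + 43)) = √(2154 + (4*(-1))/((-28 - 19) + 43)) = √(2154 - 4/(-47 + 43)) = √(2154 - 4/(-4)) = √(2154 - 4*(-¼)) = √(2154 + 1) = √2155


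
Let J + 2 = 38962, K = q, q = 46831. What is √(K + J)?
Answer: √85791 ≈ 292.90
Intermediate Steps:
K = 46831
J = 38960 (J = -2 + 38962 = 38960)
√(K + J) = √(46831 + 38960) = √85791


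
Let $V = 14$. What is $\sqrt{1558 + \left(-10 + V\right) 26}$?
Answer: $\sqrt{1662} \approx 40.768$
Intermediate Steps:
$\sqrt{1558 + \left(-10 + V\right) 26} = \sqrt{1558 + \left(-10 + 14\right) 26} = \sqrt{1558 + 4 \cdot 26} = \sqrt{1558 + 104} = \sqrt{1662}$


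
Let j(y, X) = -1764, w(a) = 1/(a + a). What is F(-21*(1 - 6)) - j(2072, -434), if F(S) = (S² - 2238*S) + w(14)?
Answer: -6221627/28 ≈ -2.2220e+5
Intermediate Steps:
w(a) = 1/(2*a)
F(S) = 1/28 + S² - 2238*S (F(S) = (S² - 2238*S) + (½)/14 = (S² - 2238*S) + (½)*(1/14) = (S² - 2238*S) + 1/28 = 1/28 + S² - 2238*S)
F(-21*(1 - 6)) - j(2072, -434) = (1/28 + (-21*(1 - 6))² - (-46998)*(1 - 6)) - 1*(-1764) = (1/28 + (-21*(-5))² - (-46998)*(-5)) + 1764 = (1/28 + 105² - 2238*105) + 1764 = (1/28 + 11025 - 234990) + 1764 = -6271019/28 + 1764 = -6221627/28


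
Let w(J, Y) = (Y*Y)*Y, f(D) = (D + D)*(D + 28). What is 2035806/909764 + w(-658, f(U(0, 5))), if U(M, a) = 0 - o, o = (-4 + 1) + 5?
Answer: -511679368145/454882 ≈ -1.1249e+6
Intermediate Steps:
o = 2 (o = -3 + 5 = 2)
U(M, a) = -2 (U(M, a) = 0 - 1*2 = 0 - 2 = -2)
f(D) = 2*D*(28 + D) (f(D) = (2*D)*(28 + D) = 2*D*(28 + D))
w(J, Y) = Y³ (w(J, Y) = Y²*Y = Y³)
2035806/909764 + w(-658, f(U(0, 5))) = 2035806/909764 + (2*(-2)*(28 - 2))³ = 2035806*(1/909764) + (2*(-2)*26)³ = 1017903/454882 + (-104)³ = 1017903/454882 - 1124864 = -511679368145/454882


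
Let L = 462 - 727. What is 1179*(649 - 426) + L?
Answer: 262652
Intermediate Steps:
L = -265
1179*(649 - 426) + L = 1179*(649 - 426) - 265 = 1179*223 - 265 = 262917 - 265 = 262652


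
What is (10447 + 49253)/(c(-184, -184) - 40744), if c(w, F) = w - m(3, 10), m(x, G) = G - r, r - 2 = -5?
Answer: -19900/13647 ≈ -1.4582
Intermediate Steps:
r = -3 (r = 2 - 5 = -3)
m(x, G) = 3 + G (m(x, G) = G - 1*(-3) = G + 3 = 3 + G)
c(w, F) = -13 + w (c(w, F) = w - (3 + 10) = w - 1*13 = w - 13 = -13 + w)
(10447 + 49253)/(c(-184, -184) - 40744) = (10447 + 49253)/((-13 - 184) - 40744) = 59700/(-197 - 40744) = 59700/(-40941) = 59700*(-1/40941) = -19900/13647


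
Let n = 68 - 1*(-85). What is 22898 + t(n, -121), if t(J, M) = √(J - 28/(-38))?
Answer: 22898 + √55499/19 ≈ 22910.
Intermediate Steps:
n = 153 (n = 68 + 85 = 153)
t(J, M) = √(14/19 + J) (t(J, M) = √(J - 28*(-1/38)) = √(J + 14/19) = √(14/19 + J))
22898 + t(n, -121) = 22898 + √(266 + 361*153)/19 = 22898 + √(266 + 55233)/19 = 22898 + √55499/19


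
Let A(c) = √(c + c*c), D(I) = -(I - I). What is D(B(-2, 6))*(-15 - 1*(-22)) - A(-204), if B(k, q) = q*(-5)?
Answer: -2*√10353 ≈ -203.50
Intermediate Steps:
B(k, q) = -5*q
D(I) = 0 (D(I) = -1*0 = 0)
A(c) = √(c + c²)
D(B(-2, 6))*(-15 - 1*(-22)) - A(-204) = 0*(-15 - 1*(-22)) - √(-204*(1 - 204)) = 0*(-15 + 22) - √(-204*(-203)) = 0*7 - √41412 = 0 - 2*√10353 = -2*√10353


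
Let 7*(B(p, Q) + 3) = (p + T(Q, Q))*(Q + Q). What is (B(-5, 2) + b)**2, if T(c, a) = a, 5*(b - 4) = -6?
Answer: 4489/1225 ≈ 3.6645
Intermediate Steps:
b = 14/5 (b = 4 + (1/5)*(-6) = 4 - 6/5 = 14/5 ≈ 2.8000)
B(p, Q) = -3 + 2*Q*(Q + p)/7 (B(p, Q) = -3 + ((p + Q)*(Q + Q))/7 = -3 + ((Q + p)*(2*Q))/7 = -3 + (2*Q*(Q + p))/7 = -3 + 2*Q*(Q + p)/7)
(B(-5, 2) + b)**2 = ((-3 + (2/7)*2**2 + (2/7)*2*(-5)) + 14/5)**2 = ((-3 + (2/7)*4 - 20/7) + 14/5)**2 = ((-3 + 8/7 - 20/7) + 14/5)**2 = (-33/7 + 14/5)**2 = (-67/35)**2 = 4489/1225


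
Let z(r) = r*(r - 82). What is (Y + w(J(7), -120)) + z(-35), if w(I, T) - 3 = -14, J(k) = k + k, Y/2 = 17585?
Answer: 39254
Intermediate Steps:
Y = 35170 (Y = 2*17585 = 35170)
J(k) = 2*k
z(r) = r*(-82 + r)
w(I, T) = -11 (w(I, T) = 3 - 14 = -11)
(Y + w(J(7), -120)) + z(-35) = (35170 - 11) - 35*(-82 - 35) = 35159 - 35*(-117) = 35159 + 4095 = 39254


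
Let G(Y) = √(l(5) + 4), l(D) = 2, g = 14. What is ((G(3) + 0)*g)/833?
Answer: 2*√6/119 ≈ 0.041168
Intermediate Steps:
G(Y) = √6 (G(Y) = √(2 + 4) = √6)
((G(3) + 0)*g)/833 = ((√6 + 0)*14)/833 = (√6*14)*(1/833) = (14*√6)*(1/833) = 2*√6/119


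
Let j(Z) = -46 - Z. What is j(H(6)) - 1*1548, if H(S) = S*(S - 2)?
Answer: -1618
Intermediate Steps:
H(S) = S*(-2 + S)
j(H(6)) - 1*1548 = (-46 - 6*(-2 + 6)) - 1*1548 = (-46 - 6*4) - 1548 = (-46 - 1*24) - 1548 = (-46 - 24) - 1548 = -70 - 1548 = -1618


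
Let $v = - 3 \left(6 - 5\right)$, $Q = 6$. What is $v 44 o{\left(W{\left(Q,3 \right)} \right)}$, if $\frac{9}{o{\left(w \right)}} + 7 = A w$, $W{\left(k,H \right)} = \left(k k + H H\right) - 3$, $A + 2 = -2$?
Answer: $\frac{1188}{175} \approx 6.7886$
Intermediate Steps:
$A = -4$ ($A = -2 - 2 = -4$)
$W{\left(k,H \right)} = -3 + H^{2} + k^{2}$ ($W{\left(k,H \right)} = \left(k^{2} + H^{2}\right) - 3 = \left(H^{2} + k^{2}\right) - 3 = -3 + H^{2} + k^{2}$)
$v = -3$ ($v = \left(-3\right) 1 = -3$)
$o{\left(w \right)} = \frac{9}{-7 - 4 w}$
$v 44 o{\left(W{\left(Q,3 \right)} \right)} = \left(-3\right) 44 \left(- \frac{9}{7 + 4 \left(-3 + 3^{2} + 6^{2}\right)}\right) = - 132 \left(- \frac{9}{7 + 4 \left(-3 + 9 + 36\right)}\right) = - 132 \left(- \frac{9}{7 + 4 \cdot 42}\right) = - 132 \left(- \frac{9}{7 + 168}\right) = - 132 \left(- \frac{9}{175}\right) = - 132 \left(\left(-9\right) \frac{1}{175}\right) = \left(-132\right) \left(- \frac{9}{175}\right) = \frac{1188}{175}$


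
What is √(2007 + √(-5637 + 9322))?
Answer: √(2007 + √3685) ≈ 45.472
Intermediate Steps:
√(2007 + √(-5637 + 9322)) = √(2007 + √3685)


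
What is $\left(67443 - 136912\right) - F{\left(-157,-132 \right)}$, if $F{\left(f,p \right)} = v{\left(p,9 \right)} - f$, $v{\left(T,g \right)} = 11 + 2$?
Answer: $-69639$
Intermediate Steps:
$v{\left(T,g \right)} = 13$
$F{\left(f,p \right)} = 13 - f$
$\left(67443 - 136912\right) - F{\left(-157,-132 \right)} = \left(67443 - 136912\right) - \left(13 - -157\right) = \left(67443 - 136912\right) - \left(13 + 157\right) = -69469 - 170 = -69639$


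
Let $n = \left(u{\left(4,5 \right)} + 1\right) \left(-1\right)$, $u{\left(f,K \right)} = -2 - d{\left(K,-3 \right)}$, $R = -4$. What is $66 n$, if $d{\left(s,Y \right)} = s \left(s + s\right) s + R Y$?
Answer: $17358$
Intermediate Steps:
$d{\left(s,Y \right)} = - 4 Y + 2 s^{3}$ ($d{\left(s,Y \right)} = s \left(s + s\right) s - 4 Y = s 2 s s - 4 Y = 2 s^{2} s - 4 Y = 2 s^{3} - 4 Y = - 4 Y + 2 s^{3}$)
$u{\left(f,K \right)} = -14 - 2 K^{3}$ ($u{\left(f,K \right)} = -2 - \left(\left(-4\right) \left(-3\right) + 2 K^{3}\right) = -2 - \left(12 + 2 K^{3}\right) = -14 - 2 K^{3}$)
$n = 263$ ($n = \left(\left(-14 - 2 \cdot 5^{3}\right) + 1\right) \left(-1\right) = \left(\left(-14 - 250\right) + 1\right) \left(-1\right) = \left(-264 + 1\right) \left(-1\right) = \left(-263\right) \left(-1\right) = 263$)
$66 n = 66 \cdot 263 = 17358$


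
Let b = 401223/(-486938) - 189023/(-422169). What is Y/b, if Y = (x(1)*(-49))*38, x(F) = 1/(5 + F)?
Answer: 63795263217994/77341431113 ≈ 824.85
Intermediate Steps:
b = -77341431113/205570128522 (b = 401223*(-1/486938) - 189023*(-1/422169) = -401223/486938 + 189023/422169 = -77341431113/205570128522 ≈ -0.37623)
Y = -931/3 (Y = (-49/(5 + 1))*38 = (-49/6)*38 = ((⅙)*(-49))*38 = -49/6*38 = -931/3 ≈ -310.33)
Y/b = -931/(3*(-77341431113/205570128522)) = -931/3*(-205570128522/77341431113) = 63795263217994/77341431113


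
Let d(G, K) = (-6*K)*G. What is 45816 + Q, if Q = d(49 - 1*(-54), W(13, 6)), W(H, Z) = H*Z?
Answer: -2388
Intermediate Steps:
d(G, K) = -6*G*K
Q = -48204 (Q = -6*(49 - 1*(-54))*13*6 = -6*(49 + 54)*78 = -6*103*78 = -48204)
45816 + Q = 45816 - 48204 = -2388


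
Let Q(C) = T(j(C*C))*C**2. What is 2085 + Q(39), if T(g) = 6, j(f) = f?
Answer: 11211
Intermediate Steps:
Q(C) = 6*C**2
2085 + Q(39) = 2085 + 6*39**2 = 2085 + 6*1521 = 2085 + 9126 = 11211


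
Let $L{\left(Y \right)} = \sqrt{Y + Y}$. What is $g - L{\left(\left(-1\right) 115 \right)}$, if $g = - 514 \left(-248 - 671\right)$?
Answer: $472366 - i \sqrt{230} \approx 4.7237 \cdot 10^{5} - 15.166 i$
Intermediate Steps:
$g = 472366$ ($g = \left(-514\right) \left(-919\right) = 472366$)
$L{\left(Y \right)} = \sqrt{2} \sqrt{Y}$ ($L{\left(Y \right)} = \sqrt{2 Y} = \sqrt{2} \sqrt{Y}$)
$g - L{\left(\left(-1\right) 115 \right)} = 472366 - \sqrt{2} \sqrt{\left(-1\right) 115} = 472366 - \sqrt{2} \sqrt{-115} = 472366 - \sqrt{2} i \sqrt{115} = 472366 - i \sqrt{230}$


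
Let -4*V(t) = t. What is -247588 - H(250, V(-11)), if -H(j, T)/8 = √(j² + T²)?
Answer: -247588 + 2*√1000121 ≈ -2.4559e+5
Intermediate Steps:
V(t) = -t/4
H(j, T) = -8*√(T² + j²) (H(j, T) = -8*√(j² + T²) = -8*√(T² + j²))
-247588 - H(250, V(-11)) = -247588 - (-8)*√((-¼*(-11))² + 250²) = -247588 - (-8)*√((11/4)² + 62500) = -247588 - (-8)*√(121/16 + 62500) = -247588 - (-8)*√(1000121/16) = -247588 - (-8)*√1000121/4 = -247588 - (-2)*√1000121 = -247588 + 2*√1000121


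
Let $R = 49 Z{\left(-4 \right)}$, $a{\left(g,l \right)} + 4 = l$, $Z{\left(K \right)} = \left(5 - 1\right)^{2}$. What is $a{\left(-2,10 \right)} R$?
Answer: $4704$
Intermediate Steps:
$Z{\left(K \right)} = 16$ ($Z{\left(K \right)} = 4^{2} = 16$)
$a{\left(g,l \right)} = -4 + l$
$R = 784$ ($R = 49 \cdot 16 = 784$)
$a{\left(-2,10 \right)} R = \left(-4 + 10\right) 784 = 6 \cdot 784 = 4704$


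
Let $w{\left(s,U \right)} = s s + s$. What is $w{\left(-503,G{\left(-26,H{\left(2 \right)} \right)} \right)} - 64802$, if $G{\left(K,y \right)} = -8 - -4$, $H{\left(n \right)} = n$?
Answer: $187704$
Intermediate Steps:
$G{\left(K,y \right)} = -4$ ($G{\left(K,y \right)} = -8 + 4 = -4$)
$w{\left(s,U \right)} = s + s^{2}$ ($w{\left(s,U \right)} = s^{2} + s = s + s^{2}$)
$w{\left(-503,G{\left(-26,H{\left(2 \right)} \right)} \right)} - 64802 = - 503 \left(1 - 503\right) - 64802 = \left(-503\right) \left(-502\right) - 64802 = 252506 - 64802 = 187704$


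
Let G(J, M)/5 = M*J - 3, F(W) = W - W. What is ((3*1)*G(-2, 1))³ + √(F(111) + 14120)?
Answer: -421875 + 2*√3530 ≈ -4.2176e+5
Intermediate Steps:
F(W) = 0
G(J, M) = -15 + 5*J*M (G(J, M) = 5*(M*J - 3) = 5*(J*M - 3) = 5*(-3 + J*M) = -15 + 5*J*M)
((3*1)*G(-2, 1))³ + √(F(111) + 14120) = ((3*1)*(-15 + 5*(-2)*1))³ + √(0 + 14120) = (3*(-15 - 10))³ + √14120 = (3*(-25))³ + 2*√3530 = (-75)³ + 2*√3530 = -421875 + 2*√3530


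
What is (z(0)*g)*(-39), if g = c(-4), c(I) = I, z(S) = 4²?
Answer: 2496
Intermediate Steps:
z(S) = 16
g = -4
(z(0)*g)*(-39) = (16*(-4))*(-39) = -64*(-39) = 2496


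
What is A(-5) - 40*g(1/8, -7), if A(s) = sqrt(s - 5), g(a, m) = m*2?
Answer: 560 + I*sqrt(10) ≈ 560.0 + 3.1623*I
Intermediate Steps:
g(a, m) = 2*m
A(s) = sqrt(-5 + s)
A(-5) - 40*g(1/8, -7) = sqrt(-5 - 5) - 80*(-7) = sqrt(-10) - 40*(-14) = I*sqrt(10) + 560 = 560 + I*sqrt(10)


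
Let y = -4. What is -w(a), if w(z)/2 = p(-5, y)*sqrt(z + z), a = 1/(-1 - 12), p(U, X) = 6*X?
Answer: 48*I*sqrt(26)/13 ≈ 18.827*I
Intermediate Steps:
a = -1/13 (a = 1/(-13) = -1/13 ≈ -0.076923)
w(z) = -48*sqrt(2)*sqrt(z) (w(z) = 2*((6*(-4))*sqrt(z + z)) = 2*(-24*sqrt(2)*sqrt(z)) = -48*sqrt(2)*sqrt(z))
-w(a) = -(-48)*sqrt(2)*sqrt(-1/13) = -(-48)*sqrt(2)*I*sqrt(13)/13 = -(-48)*I*sqrt(26)/13 = 48*I*sqrt(26)/13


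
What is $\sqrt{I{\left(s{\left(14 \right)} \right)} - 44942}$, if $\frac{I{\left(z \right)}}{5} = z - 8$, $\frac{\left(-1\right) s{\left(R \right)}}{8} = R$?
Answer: $i \sqrt{45542} \approx 213.41 i$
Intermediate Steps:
$s{\left(R \right)} = - 8 R$
$I{\left(z \right)} = -40 + 5 z$ ($I{\left(z \right)} = 5 \left(z - 8\right) = 5 \left(-8 + z\right) = -40 + 5 z$)
$\sqrt{I{\left(s{\left(14 \right)} \right)} - 44942} = \sqrt{\left(-40 + 5 \left(\left(-8\right) 14\right)\right) - 44942} = \sqrt{\left(-40 + 5 \left(-112\right)\right) - 44942} = \sqrt{\left(-40 - 560\right) - 44942} = \sqrt{-600 - 44942} = \sqrt{-45542} = i \sqrt{45542}$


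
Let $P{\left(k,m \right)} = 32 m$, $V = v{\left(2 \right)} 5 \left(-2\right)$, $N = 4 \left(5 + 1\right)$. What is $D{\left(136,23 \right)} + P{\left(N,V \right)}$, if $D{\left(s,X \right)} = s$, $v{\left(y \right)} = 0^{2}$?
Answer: $136$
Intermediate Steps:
$v{\left(y \right)} = 0$
$N = 24$ ($N = 4 \cdot 6 = 24$)
$V = 0$ ($V = 0 \cdot 5 \left(-2\right) = 0 \left(-2\right) = 0$)
$D{\left(136,23 \right)} + P{\left(N,V \right)} = 136 + 32 \cdot 0 = 136 + 0 = 136$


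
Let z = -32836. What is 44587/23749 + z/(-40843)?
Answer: 236444455/88180037 ≈ 2.6814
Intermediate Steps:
44587/23749 + z/(-40843) = 44587/23749 - 32836/(-40843) = 44587*(1/23749) - 32836*(-1/40843) = 44587/23749 + 32836/40843 = 236444455/88180037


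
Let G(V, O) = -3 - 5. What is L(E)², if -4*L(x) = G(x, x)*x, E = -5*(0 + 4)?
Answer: 1600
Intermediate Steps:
G(V, O) = -8
E = -20 (E = -5*4 = -20)
L(x) = 2*x (L(x) = -(-2)*x = 2*x)
L(E)² = (2*(-20))² = (-40)² = 1600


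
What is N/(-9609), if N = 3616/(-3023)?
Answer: 3616/29048007 ≈ 0.00012448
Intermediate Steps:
N = -3616/3023 (N = 3616*(-1/3023) = -3616/3023 ≈ -1.1962)
N/(-9609) = -3616/3023/(-9609) = -3616/3023*(-1/9609) = 3616/29048007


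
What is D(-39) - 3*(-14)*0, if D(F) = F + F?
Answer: -78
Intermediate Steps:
D(F) = 2*F
D(-39) - 3*(-14)*0 = 2*(-39) - 3*(-14)*0 = -78 - (-42)*0 = -78 - 1*0 = -78 + 0 = -78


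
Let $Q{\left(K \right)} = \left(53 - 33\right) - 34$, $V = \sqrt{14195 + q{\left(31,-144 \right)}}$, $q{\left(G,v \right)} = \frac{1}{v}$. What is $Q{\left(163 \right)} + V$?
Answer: $-14 + \frac{\sqrt{2044079}}{12} \approx 105.14$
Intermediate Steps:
$V = \frac{\sqrt{2044079}}{12}$ ($V = \sqrt{14195 + \frac{1}{-144}} = \sqrt{14195 - \frac{1}{144}} = \sqrt{\frac{2044079}{144}} = \frac{\sqrt{2044079}}{12} \approx 119.14$)
$Q{\left(K \right)} = -14$ ($Q{\left(K \right)} = 20 - 34 = -14$)
$Q{\left(163 \right)} + V = -14 + \frac{\sqrt{2044079}}{12}$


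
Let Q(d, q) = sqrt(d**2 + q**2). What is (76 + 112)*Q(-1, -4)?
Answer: 188*sqrt(17) ≈ 775.14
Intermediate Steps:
(76 + 112)*Q(-1, -4) = (76 + 112)*sqrt((-1)**2 + (-4)**2) = 188*sqrt(1 + 16) = 188*sqrt(17)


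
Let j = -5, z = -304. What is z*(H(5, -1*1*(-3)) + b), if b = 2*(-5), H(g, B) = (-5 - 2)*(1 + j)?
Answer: -5472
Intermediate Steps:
H(g, B) = 28 (H(g, B) = (-5 - 2)*(1 - 5) = -7*(-4) = 28)
b = -10
z*(H(5, -1*1*(-3)) + b) = -304*(28 - 10) = -304*18 = -5472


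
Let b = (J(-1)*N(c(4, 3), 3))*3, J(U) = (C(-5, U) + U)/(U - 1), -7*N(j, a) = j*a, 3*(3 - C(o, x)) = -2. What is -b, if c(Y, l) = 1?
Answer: -12/7 ≈ -1.7143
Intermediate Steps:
C(o, x) = 11/3 (C(o, x) = 3 - ⅓*(-2) = 3 + ⅔ = 11/3)
N(j, a) = -a*j/7 (N(j, a) = -j*a/7 = -a*j/7)
J(U) = (11/3 + U)/(-1 + U) (J(U) = (11/3 + U)/(U - 1) = (11/3 + U)/(-1 + U))
b = 12/7 (b = (((11/3 - 1)/(-1 - 1))*(-⅐*3*1))*3 = (((8/3)/(-2))*(-3/7))*3 = (-½*8/3*(-3/7))*3 = -4/3*(-3/7)*3 = (4/7)*3 = 12/7 ≈ 1.7143)
-b = -1*12/7 = -12/7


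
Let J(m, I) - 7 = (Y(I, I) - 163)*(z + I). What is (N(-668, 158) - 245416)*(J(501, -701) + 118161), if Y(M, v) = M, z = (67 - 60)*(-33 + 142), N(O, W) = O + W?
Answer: -15886819600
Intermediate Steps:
z = 763 (z = 7*109 = 763)
J(m, I) = 7 + (-163 + I)*(763 + I) (J(m, I) = 7 + (I - 163)*(763 + I) = 7 + (-163 + I)*(763 + I))
(N(-668, 158) - 245416)*(J(501, -701) + 118161) = ((-668 + 158) - 245416)*((-124362 + (-701)**2 + 600*(-701)) + 118161) = (-510 - 245416)*((-124362 + 491401 - 420600) + 118161) = -245926*(-53561 + 118161) = -245926*64600 = -15886819600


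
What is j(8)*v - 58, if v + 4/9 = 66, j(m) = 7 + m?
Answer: 2776/3 ≈ 925.33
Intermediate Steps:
v = 590/9 (v = -4/9 + 66 = 590/9 ≈ 65.556)
j(8)*v - 58 = (7 + 8)*(590/9) - 58 = 15*(590/9) - 58 = 2950/3 - 58 = 2776/3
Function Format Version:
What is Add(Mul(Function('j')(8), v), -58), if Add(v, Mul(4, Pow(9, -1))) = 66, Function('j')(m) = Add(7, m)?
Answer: Rational(2776, 3) ≈ 925.33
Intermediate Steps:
v = Rational(590, 9) (v = Add(Rational(-4, 9), 66) = Rational(590, 9) ≈ 65.556)
Add(Mul(Function('j')(8), v), -58) = Add(Mul(Add(7, 8), Rational(590, 9)), -58) = Add(Mul(15, Rational(590, 9)), -58) = Add(Rational(2950, 3), -58) = Rational(2776, 3)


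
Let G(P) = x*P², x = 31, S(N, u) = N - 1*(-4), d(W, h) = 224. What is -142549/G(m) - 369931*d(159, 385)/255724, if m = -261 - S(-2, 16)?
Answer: -6347065720089/19583334787 ≈ -324.11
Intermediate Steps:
S(N, u) = 4 + N (S(N, u) = N + 4 = 4 + N)
m = -263 (m = -261 - (4 - 2) = -261 - 1*2 = -261 - 2 = -263)
G(P) = 31*P²
-142549/G(m) - 369931*d(159, 385)/255724 = -142549/(31*(-263)²) - 369931/(255724/224) = -142549/(31*69169) - 369931/(255724*(1/224)) = -142549/2144239 - 369931/9133/8 = -142549*1/2144239 - 369931*8/9133 = -142549/2144239 - 2959448/9133 = -6347065720089/19583334787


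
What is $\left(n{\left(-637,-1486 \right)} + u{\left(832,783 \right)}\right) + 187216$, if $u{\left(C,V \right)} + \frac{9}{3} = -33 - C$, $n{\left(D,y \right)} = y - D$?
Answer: $185499$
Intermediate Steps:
$u{\left(C,V \right)} = -36 - C$ ($u{\left(C,V \right)} = -3 - \left(33 + C\right) = -36 - C$)
$\left(n{\left(-637,-1486 \right)} + u{\left(832,783 \right)}\right) + 187216 = \left(\left(-1486 - -637\right) - 868\right) + 187216 = \left(\left(-1486 + 637\right) - 868\right) + 187216 = \left(-849 - 868\right) + 187216 = -1717 + 187216 = 185499$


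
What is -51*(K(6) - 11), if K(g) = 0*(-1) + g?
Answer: 255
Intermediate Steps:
K(g) = g (K(g) = 0 + g = g)
-51*(K(6) - 11) = -51*(6 - 11) = -51*(-5) = 255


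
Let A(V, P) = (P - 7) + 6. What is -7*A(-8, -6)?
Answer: 49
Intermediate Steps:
A(V, P) = -1 + P (A(V, P) = (-7 + P) + 6 = -1 + P)
-7*A(-8, -6) = -7*(-1 - 6) = -7*(-7) = 49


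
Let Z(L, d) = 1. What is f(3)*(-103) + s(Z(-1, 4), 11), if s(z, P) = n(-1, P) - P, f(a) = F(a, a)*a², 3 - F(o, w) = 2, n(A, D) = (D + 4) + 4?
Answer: -919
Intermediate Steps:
n(A, D) = 8 + D (n(A, D) = (4 + D) + 4 = 8 + D)
F(o, w) = 1 (F(o, w) = 3 - 1*2 = 3 - 2 = 1)
f(a) = a² (f(a) = 1*a² = a²)
s(z, P) = 8 (s(z, P) = (8 + P) - P = 8)
f(3)*(-103) + s(Z(-1, 4), 11) = 3²*(-103) + 8 = 9*(-103) + 8 = -927 + 8 = -919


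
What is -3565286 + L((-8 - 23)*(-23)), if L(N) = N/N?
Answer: -3565285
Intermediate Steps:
L(N) = 1
-3565286 + L((-8 - 23)*(-23)) = -3565286 + 1 = -3565285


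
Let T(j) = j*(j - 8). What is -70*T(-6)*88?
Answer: -517440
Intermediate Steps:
T(j) = j*(-8 + j)
-70*T(-6)*88 = -(-420)*(-8 - 6)*88 = -(-420)*(-14)*88 = -70*84*88 = -5880*88 = -517440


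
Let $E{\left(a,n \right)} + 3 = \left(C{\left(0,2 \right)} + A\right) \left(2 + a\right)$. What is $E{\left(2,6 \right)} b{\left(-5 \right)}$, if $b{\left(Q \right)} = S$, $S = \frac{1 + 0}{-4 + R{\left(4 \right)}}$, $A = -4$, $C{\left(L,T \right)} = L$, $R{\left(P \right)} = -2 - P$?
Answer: $\frac{19}{10} \approx 1.9$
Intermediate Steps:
$S = - \frac{1}{10}$ ($S = \frac{1 + 0}{-4 - 6} = 1 \frac{1}{-4 - 6} = 1 \frac{1}{-10} = 1 \left(- \frac{1}{10}\right) = - \frac{1}{10} \approx -0.1$)
$b{\left(Q \right)} = - \frac{1}{10}$
$E{\left(a,n \right)} = -11 - 4 a$ ($E{\left(a,n \right)} = -3 + \left(0 - 4\right) \left(2 + a\right) = -3 - 4 \left(2 + a\right) = -3 - \left(8 + 4 a\right) = -11 - 4 a$)
$E{\left(2,6 \right)} b{\left(-5 \right)} = \left(-11 - 8\right) \left(- \frac{1}{10}\right) = \left(-19\right) \left(- \frac{1}{10}\right) = \frac{19}{10}$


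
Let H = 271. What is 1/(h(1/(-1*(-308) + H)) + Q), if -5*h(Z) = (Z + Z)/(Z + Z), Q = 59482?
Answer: 5/297409 ≈ 1.6812e-5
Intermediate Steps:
h(Z) = -⅕ (h(Z) = -(Z + Z)/(5*(Z + Z)) = -2*Z/(5*(2*Z)) = -2*Z*1/(2*Z)/5 = -⅕*1 = -⅕)
1/(h(1/(-1*(-308) + H)) + Q) = 1/(-⅕ + 59482) = 1/(297409/5) = 5/297409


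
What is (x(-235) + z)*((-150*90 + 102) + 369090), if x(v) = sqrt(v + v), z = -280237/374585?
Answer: -99678059004/374585 + 355692*I*sqrt(470) ≈ -2.661e+5 + 7.7112e+6*I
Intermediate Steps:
z = -280237/374585 (z = -280237*1/374585 = -280237/374585 ≈ -0.74813)
x(v) = sqrt(2)*sqrt(v) (x(v) = sqrt(2*v) = sqrt(2)*sqrt(v))
(x(-235) + z)*((-150*90 + 102) + 369090) = (sqrt(2)*sqrt(-235) - 280237/374585)*((-150*90 + 102) + 369090) = (sqrt(2)*(I*sqrt(235)) - 280237/374585)*((-13500 + 102) + 369090) = (I*sqrt(470) - 280237/374585)*(-13398 + 369090) = (-280237/374585 + I*sqrt(470))*355692 = -99678059004/374585 + 355692*I*sqrt(470)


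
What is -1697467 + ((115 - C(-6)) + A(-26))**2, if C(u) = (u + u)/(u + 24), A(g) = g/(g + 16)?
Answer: -378782999/225 ≈ -1.6835e+6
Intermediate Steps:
A(g) = g/(16 + g)
C(u) = 2*u/(24 + u) (C(u) = (2*u)/(24 + u) = 2*u/(24 + u))
-1697467 + ((115 - C(-6)) + A(-26))**2 = -1697467 + ((115 - 2*(-6)/(24 - 6)) - 26/(16 - 26))**2 = -1697467 + ((115 - 2*(-6)/18) - 26/(-10))**2 = -1697467 + ((115 - 2*(-6)/18) - 26*(-1/10))**2 = -1697467 + ((115 - 1*(-2/3)) + 13/5)**2 = -1697467 + ((115 + 2/3) + 13/5)**2 = -1697467 + (347/3 + 13/5)**2 = -1697467 + (1774/15)**2 = -1697467 + 3147076/225 = -378782999/225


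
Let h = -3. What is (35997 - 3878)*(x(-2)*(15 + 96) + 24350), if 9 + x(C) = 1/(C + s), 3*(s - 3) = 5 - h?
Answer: 8260814086/11 ≈ 7.5098e+8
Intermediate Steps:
s = 17/3 (s = 3 + (5 - 1*(-3))/3 = 3 + (5 + 3)/3 = 3 + (⅓)*8 = 3 + 8/3 = 17/3 ≈ 5.6667)
x(C) = -9 + 1/(17/3 + C) (x(C) = -9 + 1/(C + 17/3) = -9 + 1/(17/3 + C))
(35997 - 3878)*(x(-2)*(15 + 96) + 24350) = (35997 - 3878)*((3*(-50 - 9*(-2))/(17 + 3*(-2)))*(15 + 96) + 24350) = 32119*((3*(-50 + 18)/(17 - 6))*111 + 24350) = 32119*((3*(-32)/11)*111 + 24350) = 32119*((3*(1/11)*(-32))*111 + 24350) = 32119*(-96/11*111 + 24350) = 32119*(-10656/11 + 24350) = 32119*(257194/11) = 8260814086/11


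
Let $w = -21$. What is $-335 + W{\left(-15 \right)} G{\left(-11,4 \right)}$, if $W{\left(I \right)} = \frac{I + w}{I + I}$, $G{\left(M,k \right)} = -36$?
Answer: $- \frac{1891}{5} \approx -378.2$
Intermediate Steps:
$W{\left(I \right)} = \frac{-21 + I}{2 I}$ ($W{\left(I \right)} = \frac{I - 21}{I + I} = \frac{-21 + I}{2 I}$)
$-335 + W{\left(-15 \right)} G{\left(-11,4 \right)} = -335 + \frac{-21 - 15}{2 \left(-15\right)} \left(-36\right) = -335 + \frac{1}{2} \left(- \frac{1}{15}\right) \left(-36\right) \left(-36\right) = -335 + \frac{6}{5} \left(-36\right) = -335 - \frac{216}{5} = - \frac{1891}{5}$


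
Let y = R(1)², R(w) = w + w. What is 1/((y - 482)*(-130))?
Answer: 1/62140 ≈ 1.6093e-5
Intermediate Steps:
R(w) = 2*w
y = 4 (y = (2*1)² = 2² = 4)
1/((y - 482)*(-130)) = 1/((4 - 482)*(-130)) = 1/(-478*(-130)) = 1/62140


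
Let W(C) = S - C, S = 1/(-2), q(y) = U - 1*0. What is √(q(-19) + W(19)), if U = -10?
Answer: I*√118/2 ≈ 5.4314*I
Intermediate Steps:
q(y) = -10 (q(y) = -10 - 1*0 = -10 + 0 = -10)
S = -½ ≈ -0.50000
W(C) = -½ - C
√(q(-19) + W(19)) = √(-10 + (-½ - 1*19)) = √(-10 + (-½ - 19)) = √(-10 - 39/2) = √(-59/2) = I*√118/2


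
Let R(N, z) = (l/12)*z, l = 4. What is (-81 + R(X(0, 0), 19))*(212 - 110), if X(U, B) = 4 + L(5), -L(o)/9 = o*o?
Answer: -7616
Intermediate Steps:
L(o) = -9*o**2 (L(o) = -9*o*o = -9*o**2)
X(U, B) = -221 (X(U, B) = 4 - 9*5**2 = 4 - 9*25 = 4 - 225 = -221)
R(N, z) = z/3 (R(N, z) = (4/12)*z = (4*(1/12))*z = z/3)
(-81 + R(X(0, 0), 19))*(212 - 110) = (-81 + (1/3)*19)*(212 - 110) = (-81 + 19/3)*102 = -224/3*102 = -7616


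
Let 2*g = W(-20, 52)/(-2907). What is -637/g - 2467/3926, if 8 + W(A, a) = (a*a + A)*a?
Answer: 1182976429/45659380 ≈ 25.909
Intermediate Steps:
W(A, a) = -8 + a*(A + a²) (W(A, a) = -8 + (a*a + A)*a = -8 + (a² + A)*a = -8 + (A + a²)*a = -8 + a*(A + a²))
g = -23260/969 (g = ((-8 + 52³ - 20*52)/(-2907))/2 = ((-8 + 140608 - 1040)*(-1/2907))/2 = (139560*(-1/2907))/2 = (½)*(-46520/969) = -23260/969 ≈ -24.004)
-637/g - 2467/3926 = -637/(-23260/969) - 2467/3926 = -637*(-969/23260) - 2467*1/3926 = 617253/23260 - 2467/3926 = 1182976429/45659380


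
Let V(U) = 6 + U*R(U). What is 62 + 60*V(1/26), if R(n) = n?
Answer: 71333/169 ≈ 422.09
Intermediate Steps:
V(U) = 6 + U² (V(U) = 6 + U*U = 6 + U²)
62 + 60*V(1/26) = 62 + 60*(6 + (1/26)²) = 62 + 60*(6 + 1/676) = 62 + 60*(4057/676) = 62 + 60855/169 = 71333/169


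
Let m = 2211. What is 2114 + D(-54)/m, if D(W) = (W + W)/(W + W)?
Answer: 4674055/2211 ≈ 2114.0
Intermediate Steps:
D(W) = 1 (D(W) = (2*W)/((2*W)) = (2*W)*(1/(2*W)) = 1)
2114 + D(-54)/m = 2114 + 1/2211 = 4674055/2211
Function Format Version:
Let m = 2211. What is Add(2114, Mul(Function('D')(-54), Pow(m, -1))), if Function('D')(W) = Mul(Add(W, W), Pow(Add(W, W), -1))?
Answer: Rational(4674055, 2211) ≈ 2114.0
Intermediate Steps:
Function('D')(W) = 1 (Function('D')(W) = Mul(Mul(2, W), Pow(Mul(2, W), -1)) = Mul(Mul(2, W), Mul(Rational(1, 2), Pow(W, -1))) = 1)
Add(2114, Mul(Function('D')(-54), Pow(m, -1))) = Add(2114, Mul(1, Pow(2211, -1))) = Add(2114, Mul(1, Rational(1, 2211))) = Add(2114, Rational(1, 2211)) = Rational(4674055, 2211)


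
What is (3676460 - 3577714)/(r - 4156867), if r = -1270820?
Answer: -98746/5427687 ≈ -0.018193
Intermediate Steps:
(3676460 - 3577714)/(r - 4156867) = (3676460 - 3577714)/(-1270820 - 4156867) = 98746/(-5427687) = 98746*(-1/5427687) = -98746/5427687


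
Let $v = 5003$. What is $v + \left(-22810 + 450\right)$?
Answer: $-17357$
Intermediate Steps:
$v + \left(-22810 + 450\right) = 5003 + \left(-22810 + 450\right) = 5003 - 22360 = -17357$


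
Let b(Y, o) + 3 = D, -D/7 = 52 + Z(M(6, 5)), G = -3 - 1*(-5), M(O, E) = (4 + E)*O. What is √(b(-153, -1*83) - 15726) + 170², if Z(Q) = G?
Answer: 28900 + I*√16107 ≈ 28900.0 + 126.91*I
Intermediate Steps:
M(O, E) = O*(4 + E)
G = 2 (G = -3 + 5 = 2)
Z(Q) = 2
D = -378 (D = -7*(52 + 2) = -7*54 = -378)
b(Y, o) = -381 (b(Y, o) = -3 - 378 = -381)
√(b(-153, -1*83) - 15726) + 170² = √(-381 - 15726) + 170² = √(-16107) + 28900 = I*√16107 + 28900 = 28900 + I*√16107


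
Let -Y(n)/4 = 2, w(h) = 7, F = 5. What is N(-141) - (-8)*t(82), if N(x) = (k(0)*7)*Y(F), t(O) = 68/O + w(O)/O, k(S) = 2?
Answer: -4292/41 ≈ -104.68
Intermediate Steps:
Y(n) = -8 (Y(n) = -4*2 = -8)
t(O) = 75/O (t(O) = 68/O + 7/O = 75/O)
N(x) = -112 (N(x) = (2*7)*(-8) = 14*(-8) = -112)
N(-141) - (-8)*t(82) = -112 - (-8)*75/82 = -112 - 1*(-300/41) = -112 + 300/41 = -4292/41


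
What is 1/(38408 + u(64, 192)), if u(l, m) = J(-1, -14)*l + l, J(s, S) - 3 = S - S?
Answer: 1/38664 ≈ 2.5864e-5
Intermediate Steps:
J(s, S) = 3 (J(s, S) = 3 + (S - S) = 3 + 0 = 3)
u(l, m) = 4*l (u(l, m) = 3*l + l = 4*l)
1/(38408 + u(64, 192)) = 1/(38408 + 4*64) = 1/(38408 + 256) = 1/38664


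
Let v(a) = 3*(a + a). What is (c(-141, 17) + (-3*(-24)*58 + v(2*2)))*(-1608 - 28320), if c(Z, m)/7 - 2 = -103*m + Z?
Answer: 270249840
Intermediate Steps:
c(Z, m) = 14 - 721*m + 7*Z (c(Z, m) = 14 + 7*(-103*m + Z) = 14 + 7*(Z - 103*m) = 14 + (-721*m + 7*Z) = 14 - 721*m + 7*Z)
v(a) = 6*a (v(a) = 3*(2*a) = 6*a)
(c(-141, 17) + (-3*(-24)*58 + v(2*2)))*(-1608 - 28320) = ((14 - 721*17 + 7*(-141)) + (-3*(-24)*58 + 6*(2*2)))*(-1608 - 28320) = ((14 - 12257 - 987) + (72*58 + 6*4))*(-29928) = (-13230 + (4176 + 24))*(-29928) = (-13230 + 4200)*(-29928) = -9030*(-29928) = 270249840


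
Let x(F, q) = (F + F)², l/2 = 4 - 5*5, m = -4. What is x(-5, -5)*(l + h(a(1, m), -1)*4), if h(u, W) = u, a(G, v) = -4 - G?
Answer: -6200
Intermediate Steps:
l = -42 (l = 2*(4 - 5*5) = 2*(4 - 25) = 2*(-21) = -42)
x(F, q) = 4*F² (x(F, q) = (2*F)² = 4*F²)
x(-5, -5)*(l + h(a(1, m), -1)*4) = (4*(-5)²)*(-42 + (-4 - 1*1)*4) = (4*25)*(-42 + (-4 - 1)*4) = 100*(-42 - 5*4) = 100*(-42 - 20) = 100*(-62) = -6200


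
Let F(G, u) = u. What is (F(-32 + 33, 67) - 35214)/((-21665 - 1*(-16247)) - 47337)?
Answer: 35147/52755 ≈ 0.66623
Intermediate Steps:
(F(-32 + 33, 67) - 35214)/((-21665 - 1*(-16247)) - 47337) = (67 - 35214)/((-21665 - 1*(-16247)) - 47337) = -35147/((-21665 + 16247) - 47337) = -35147/(-5418 - 47337) = -35147/(-52755) = -35147*(-1/52755) = 35147/52755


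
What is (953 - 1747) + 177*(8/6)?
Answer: -558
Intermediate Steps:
(953 - 1747) + 177*(8/6) = -794 + 177*(8*(⅙)) = -794 + 177*(4/3) = -794 + 236 = -558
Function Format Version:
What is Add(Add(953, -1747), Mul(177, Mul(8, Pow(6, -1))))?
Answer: -558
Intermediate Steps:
Add(Add(953, -1747), Mul(177, Mul(8, Pow(6, -1)))) = Add(-794, Mul(177, Mul(8, Rational(1, 6)))) = Add(-794, Mul(177, Rational(4, 3))) = Add(-794, 236) = -558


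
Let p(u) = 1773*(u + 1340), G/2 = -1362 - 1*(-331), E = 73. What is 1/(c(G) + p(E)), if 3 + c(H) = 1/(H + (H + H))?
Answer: 6186/15497451755 ≈ 3.9916e-7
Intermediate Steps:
G = -2062 (G = 2*(-1362 - 1*(-331)) = 2*(-1362 + 331) = 2*(-1031) = -2062)
p(u) = 2375820 + 1773*u (p(u) = 1773*(1340 + u) = 2375820 + 1773*u)
c(H) = -3 + 1/(3*H) (c(H) = -3 + 1/(H + (H + H)) = -3 + 1/(H + 2*H) = -3 + 1/(3*H))
1/(c(G) + p(E)) = 1/((-3 + (1/3)/(-2062)) + (2375820 + 1773*73)) = 1/((-3 + (1/3)*(-1/2062)) + (2375820 + 129429)) = 1/((-3 - 1/6186) + 2505249) = 1/(-18559/6186 + 2505249) = 1/(15497451755/6186) = 6186/15497451755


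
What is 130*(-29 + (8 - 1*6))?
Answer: -3510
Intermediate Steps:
130*(-29 + (8 - 1*6)) = 130*(-29 + (8 - 6)) = 130*(-29 + 2) = 130*(-27) = -3510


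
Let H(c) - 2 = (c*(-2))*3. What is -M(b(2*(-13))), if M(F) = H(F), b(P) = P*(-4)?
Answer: 622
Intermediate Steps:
H(c) = 2 - 6*c (H(c) = 2 + (c*(-2))*3 = 2 - 2*c*3 = 2 - 6*c)
b(P) = -4*P
M(F) = 2 - 6*F
-M(b(2*(-13))) = -(2 - (-24)*2*(-13)) = -(2 - (-24)*(-26)) = -(2 - 6*104) = -(2 - 624) = -1*(-622) = 622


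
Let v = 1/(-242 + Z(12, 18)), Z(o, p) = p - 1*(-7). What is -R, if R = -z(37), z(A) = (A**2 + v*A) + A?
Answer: 305065/217 ≈ 1405.8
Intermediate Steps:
Z(o, p) = 7 + p (Z(o, p) = p + 7 = 7 + p)
v = -1/217 (v = 1/(-242 + (7 + 18)) = 1/(-242 + 25) = 1/(-217) = -1/217 ≈ -0.0046083)
z(A) = A**2 + 216*A/217 (z(A) = (A**2 - A/217) + A = A**2 + 216*A/217)
R = -305065/217 (R = -37*(216 + 217*37)/217 = -37*(216 + 8029)/217 = -37*8245/217 = -1*305065/217 = -305065/217 ≈ -1405.8)
-R = -1*(-305065/217) = 305065/217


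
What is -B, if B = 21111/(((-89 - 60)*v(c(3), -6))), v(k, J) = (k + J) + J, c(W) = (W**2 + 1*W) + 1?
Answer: 21111/149 ≈ 141.68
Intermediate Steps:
c(W) = 1 + W + W**2 (c(W) = (W**2 + W) + 1 = (W + W**2) + 1 = 1 + W + W**2)
v(k, J) = k + 2*J (v(k, J) = (J + k) + J = k + 2*J)
B = -21111/149 (B = 21111/(((-89 - 60)*((1 + 3 + 3**2) + 2*(-6)))) = 21111/((-149*((1 + 3 + 9) - 12))) = 21111/((-149*(13 - 12))) = 21111/((-149*1)) = 21111/(-149) = 21111*(-1/149) = -21111/149 ≈ -141.68)
-B = -1*(-21111/149) = 21111/149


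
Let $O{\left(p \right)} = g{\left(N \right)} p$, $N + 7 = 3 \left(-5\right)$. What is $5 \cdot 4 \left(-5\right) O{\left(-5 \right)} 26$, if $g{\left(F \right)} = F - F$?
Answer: $0$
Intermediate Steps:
$N = -22$ ($N = -7 + 3 \left(-5\right) = -7 - 15 = -22$)
$g{\left(F \right)} = 0$
$O{\left(p \right)} = 0$ ($O{\left(p \right)} = 0 p = 0$)
$5 \cdot 4 \left(-5\right) O{\left(-5 \right)} 26 = 5 \cdot 4 \left(-5\right) 0 \cdot 26 = 20 \left(-5\right) 0 \cdot 26 = \left(-100\right) 0 \cdot 26 = 0 \cdot 26 = 0$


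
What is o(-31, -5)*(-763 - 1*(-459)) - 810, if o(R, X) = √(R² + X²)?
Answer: -810 - 304*√986 ≈ -10356.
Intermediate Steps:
o(-31, -5)*(-763 - 1*(-459)) - 810 = √((-31)² + (-5)²)*(-763 - 1*(-459)) - 810 = √(961 + 25)*(-763 + 459) - 810 = √986*(-304) - 810 = -304*√986 - 810 = -810 - 304*√986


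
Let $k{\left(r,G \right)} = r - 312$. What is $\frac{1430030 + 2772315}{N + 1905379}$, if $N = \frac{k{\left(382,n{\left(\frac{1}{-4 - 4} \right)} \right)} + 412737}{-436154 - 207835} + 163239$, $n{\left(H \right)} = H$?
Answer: $\frac{541252790841}{266433364879} \approx 2.0315$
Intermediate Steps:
$k{\left(r,G \right)} = -312 + r$
$N = \frac{105123707564}{643989}$ ($N = \frac{\left(-312 + 382\right) + 412737}{-436154 - 207835} + 163239 = \frac{70 + 412737}{-643989} + 163239 = 412807 \left(- \frac{1}{643989}\right) + 163239 = - \frac{412807}{643989} + 163239 = \frac{105123707564}{643989} \approx 1.6324 \cdot 10^{5}$)
$\frac{1430030 + 2772315}{N + 1905379} = \frac{1430030 + 2772315}{\frac{105123707564}{643989} + 1905379} = \frac{4202345}{\frac{1332166824395}{643989}} = 4202345 \cdot \frac{643989}{1332166824395} = \frac{541252790841}{266433364879}$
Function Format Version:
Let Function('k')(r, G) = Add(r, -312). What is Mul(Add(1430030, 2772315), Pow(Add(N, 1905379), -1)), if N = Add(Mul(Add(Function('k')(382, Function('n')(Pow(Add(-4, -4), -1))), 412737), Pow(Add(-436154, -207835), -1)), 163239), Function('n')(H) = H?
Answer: Rational(541252790841, 266433364879) ≈ 2.0315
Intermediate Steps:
Function('k')(r, G) = Add(-312, r)
N = Rational(105123707564, 643989) (N = Add(Mul(Add(Add(-312, 382), 412737), Pow(Add(-436154, -207835), -1)), 163239) = Add(Mul(Add(70, 412737), Pow(-643989, -1)), 163239) = Add(Mul(412807, Rational(-1, 643989)), 163239) = Add(Rational(-412807, 643989), 163239) = Rational(105123707564, 643989) ≈ 1.6324e+5)
Mul(Add(1430030, 2772315), Pow(Add(N, 1905379), -1)) = Mul(Add(1430030, 2772315), Pow(Add(Rational(105123707564, 643989), 1905379), -1)) = Mul(4202345, Pow(Rational(1332166824395, 643989), -1)) = Mul(4202345, Rational(643989, 1332166824395)) = Rational(541252790841, 266433364879)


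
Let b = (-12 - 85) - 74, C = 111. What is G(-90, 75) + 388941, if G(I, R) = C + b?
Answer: 388881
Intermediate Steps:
b = -171 (b = -97 - 74 = -171)
G(I, R) = -60 (G(I, R) = 111 - 171 = -60)
G(-90, 75) + 388941 = -60 + 388941 = 388881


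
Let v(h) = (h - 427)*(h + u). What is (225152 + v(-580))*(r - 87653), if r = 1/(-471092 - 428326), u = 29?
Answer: -20497774858357865/299806 ≈ -6.8370e+10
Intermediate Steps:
v(h) = (-427 + h)*(29 + h) (v(h) = (h - 427)*(h + 29) = (-427 + h)*(29 + h))
r = -1/899418 (r = 1/(-899418) = -1/899418 ≈ -1.1118e-6)
(225152 + v(-580))*(r - 87653) = (225152 + (-12383 + (-580)² - 398*(-580)))*(-1/899418 - 87653) = (225152 + (-12383 + 336400 + 230840))*(-78836685955/899418) = (225152 + 554857)*(-78836685955/899418) = 780009*(-78836685955/899418) = -20497774858357865/299806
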